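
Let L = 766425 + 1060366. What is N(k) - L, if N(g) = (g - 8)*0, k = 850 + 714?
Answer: -1826791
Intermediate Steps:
k = 1564
N(g) = 0 (N(g) = (-8 + g)*0 = 0)
L = 1826791
N(k) - L = 0 - 1*1826791 = 0 - 1826791 = -1826791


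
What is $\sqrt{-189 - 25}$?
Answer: $i \sqrt{214} \approx 14.629 i$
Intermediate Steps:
$\sqrt{-189 - 25} = \sqrt{-214} = i \sqrt{214}$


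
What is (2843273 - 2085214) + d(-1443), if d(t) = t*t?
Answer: 2840308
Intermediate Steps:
d(t) = t**2
(2843273 - 2085214) + d(-1443) = (2843273 - 2085214) + (-1443)**2 = 758059 + 2082249 = 2840308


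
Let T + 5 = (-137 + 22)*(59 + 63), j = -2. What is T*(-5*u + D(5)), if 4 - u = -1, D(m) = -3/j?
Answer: 659645/2 ≈ 3.2982e+5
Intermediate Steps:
D(m) = 3/2 (D(m) = -3/(-2) = -3*(-½) = 3/2)
u = 5 (u = 4 - 1*(-1) = 4 + 1 = 5)
T = -14035 (T = -5 + (-137 + 22)*(59 + 63) = -5 - 115*122 = -5 - 14030 = -14035)
T*(-5*u + D(5)) = -14035*(-5*5 + 3/2) = -14035*(-25 + 3/2) = -14035*(-47/2) = 659645/2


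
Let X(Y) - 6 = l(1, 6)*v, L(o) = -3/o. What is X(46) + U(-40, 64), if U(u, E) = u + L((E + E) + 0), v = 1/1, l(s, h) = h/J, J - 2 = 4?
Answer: -4227/128 ≈ -33.023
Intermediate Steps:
J = 6 (J = 2 + 4 = 6)
l(s, h) = h/6
v = 1
X(Y) = 7 (X(Y) = 6 + ((1/6)*6)*1 = 6 + 1*1 = 6 + 1 = 7)
U(u, E) = u - 3/(2*E) (U(u, E) = u - 3/((E + E) + 0) = u - 3/(2*E + 0) = u - 3*1/(2*E) = u - 3/(2*E))
X(46) + U(-40, 64) = 7 + (-40 - 3/2/64) = 7 + (-40 - 3/2*1/64) = 7 + (-40 - 3/128) = 7 - 5123/128 = -4227/128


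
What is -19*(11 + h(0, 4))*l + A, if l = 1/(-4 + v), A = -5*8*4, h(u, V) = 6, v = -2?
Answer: -637/6 ≈ -106.17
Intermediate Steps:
A = -160 (A = -40*4 = -160)
l = -⅙ (l = 1/(-4 - 2) = 1/(-6) = -⅙ ≈ -0.16667)
-19*(11 + h(0, 4))*l + A = -19*(11 + 6)*(-1)/6 - 160 = -323*(-1)/6 - 160 = -19*(-17/6) - 160 = 323/6 - 160 = -637/6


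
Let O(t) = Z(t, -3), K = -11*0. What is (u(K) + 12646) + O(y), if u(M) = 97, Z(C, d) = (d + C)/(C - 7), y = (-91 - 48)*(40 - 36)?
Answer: 7174868/563 ≈ 12744.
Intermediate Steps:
y = -556 (y = -139*4 = -556)
K = 0
Z(C, d) = (C + d)/(-7 + C)
O(t) = (-3 + t)/(-7 + t) (O(t) = (t - 3)/(-7 + t) = (-3 + t)/(-7 + t))
(u(K) + 12646) + O(y) = (97 + 12646) + (-3 - 556)/(-7 - 556) = 12743 - 559/(-563) = 12743 - 1/563*(-559) = 12743 + 559/563 = 7174868/563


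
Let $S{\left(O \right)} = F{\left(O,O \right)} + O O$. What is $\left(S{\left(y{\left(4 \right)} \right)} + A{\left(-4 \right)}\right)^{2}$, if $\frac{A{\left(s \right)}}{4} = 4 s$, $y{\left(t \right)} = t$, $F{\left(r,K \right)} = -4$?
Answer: $2704$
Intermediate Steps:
$A{\left(s \right)} = 16 s$ ($A{\left(s \right)} = 4 \cdot 4 s = 16 s$)
$S{\left(O \right)} = -4 + O^{2}$ ($S{\left(O \right)} = -4 + O O = -4 + O^{2}$)
$\left(S{\left(y{\left(4 \right)} \right)} + A{\left(-4 \right)}\right)^{2} = \left(\left(-4 + 4^{2}\right) + 16 \left(-4\right)\right)^{2} = \left(\left(-4 + 16\right) - 64\right)^{2} = \left(12 - 64\right)^{2} = \left(-52\right)^{2} = 2704$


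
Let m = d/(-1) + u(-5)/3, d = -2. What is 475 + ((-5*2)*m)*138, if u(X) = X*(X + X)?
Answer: -25285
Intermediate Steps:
u(X) = 2*X² (u(X) = X*(2*X) = 2*X²)
m = 56/3 (m = -2/(-1) + (2*(-5)²)/3 = -2*(-1) + (2*25)*(⅓) = 2 + 50*(⅓) = 2 + 50/3 = 56/3 ≈ 18.667)
475 + ((-5*2)*m)*138 = 475 + (-5*2*(56/3))*138 = 475 - 10*56/3*138 = 475 - 560/3*138 = 475 - 25760 = -25285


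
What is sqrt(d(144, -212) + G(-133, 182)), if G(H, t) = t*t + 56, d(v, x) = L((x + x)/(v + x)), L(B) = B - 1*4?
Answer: sqrt(9589666)/17 ≈ 182.16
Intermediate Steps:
L(B) = -4 + B (L(B) = B - 4 = -4 + B)
d(v, x) = -4 + 2*x/(v + x) (d(v, x) = -4 + (x + x)/(v + x) = -4 + (2*x)/(v + x) = -4 + 2*x/(v + x))
G(H, t) = 56 + t**2 (G(H, t) = t**2 + 56 = 56 + t**2)
sqrt(d(144, -212) + G(-133, 182)) = sqrt(2*(-1*(-212) - 2*144)/(144 - 212) + (56 + 182**2)) = sqrt(2*(212 - 288)/(-68) + (56 + 33124)) = sqrt(2*(-1/68)*(-76) + 33180) = sqrt(38/17 + 33180) = sqrt(564098/17) = sqrt(9589666)/17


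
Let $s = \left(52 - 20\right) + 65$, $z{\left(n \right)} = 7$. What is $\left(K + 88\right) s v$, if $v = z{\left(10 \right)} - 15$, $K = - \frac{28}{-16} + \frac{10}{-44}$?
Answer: $- \frac{764166}{11} \approx -69470.0$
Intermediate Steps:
$K = \frac{67}{44}$ ($K = \left(-28\right) \left(- \frac{1}{16}\right) + 10 \left(- \frac{1}{44}\right) = \frac{7}{4} - \frac{5}{22} = \frac{67}{44} \approx 1.5227$)
$s = 97$ ($s = \left(52 - 20\right) + 65 = 32 + 65 = 97$)
$v = -8$ ($v = 7 - 15 = -8$)
$\left(K + 88\right) s v = \left(\frac{67}{44} + 88\right) 97 \left(-8\right) = \frac{3939}{44} \cdot 97 \left(-8\right) = \frac{382083}{44} \left(-8\right) = - \frac{764166}{11}$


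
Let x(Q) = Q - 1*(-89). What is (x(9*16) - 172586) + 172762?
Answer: 409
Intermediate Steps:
x(Q) = 89 + Q (x(Q) = Q + 89 = 89 + Q)
(x(9*16) - 172586) + 172762 = ((89 + 9*16) - 172586) + 172762 = ((89 + 144) - 172586) + 172762 = (233 - 172586) + 172762 = -172353 + 172762 = 409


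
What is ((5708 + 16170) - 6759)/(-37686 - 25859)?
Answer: -15119/63545 ≈ -0.23793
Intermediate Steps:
((5708 + 16170) - 6759)/(-37686 - 25859) = (21878 - 6759)/(-63545) = 15119*(-1/63545) = -15119/63545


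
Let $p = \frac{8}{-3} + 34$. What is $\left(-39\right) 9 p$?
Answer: $-10998$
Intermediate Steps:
$p = \frac{94}{3}$ ($p = 8 \left(- \frac{1}{3}\right) + 34 = - \frac{8}{3} + 34 = \frac{94}{3} \approx 31.333$)
$\left(-39\right) 9 p = \left(-39\right) 9 \cdot \frac{94}{3} = \left(-351\right) \frac{94}{3} = -10998$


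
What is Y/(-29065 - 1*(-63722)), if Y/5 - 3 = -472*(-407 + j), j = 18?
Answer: 918055/34657 ≈ 26.490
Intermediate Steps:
Y = 918055 (Y = 15 + 5*(-472*(-407 + 18)) = 15 + 5*(-472*(-389)) = 15 + 5*183608 = 15 + 918040 = 918055)
Y/(-29065 - 1*(-63722)) = 918055/(-29065 - 1*(-63722)) = 918055/(-29065 + 63722) = 918055/34657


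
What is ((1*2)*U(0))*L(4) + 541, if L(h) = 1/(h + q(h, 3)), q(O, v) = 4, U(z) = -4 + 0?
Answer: 540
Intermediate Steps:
U(z) = -4
L(h) = 1/(4 + h) (L(h) = 1/(h + 4) = 1/(4 + h))
((1*2)*U(0))*L(4) + 541 = ((1*2)*(-4))/(4 + 4) + 541 = (2*(-4))/8 + 541 = -8*⅛ + 541 = -1 + 541 = 540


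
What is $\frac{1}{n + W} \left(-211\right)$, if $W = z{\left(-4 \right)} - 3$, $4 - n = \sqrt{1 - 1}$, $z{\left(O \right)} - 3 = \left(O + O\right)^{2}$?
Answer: $- \frac{211}{68} \approx -3.1029$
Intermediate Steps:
$z{\left(O \right)} = 3 + 4 O^{2}$ ($z{\left(O \right)} = 3 + \left(O + O\right)^{2} = 3 + \left(2 O\right)^{2} = 3 + 4 O^{2}$)
$n = 4$ ($n = 4 - \sqrt{1 - 1} = 4 - \sqrt{0} = 4 - 0 = 4 + 0 = 4$)
$W = 64$ ($W = \left(3 + 4 \left(-4\right)^{2}\right) - 3 = \left(3 + 4 \cdot 16\right) - 3 = \left(3 + 64\right) - 3 = 67 - 3 = 64$)
$\frac{1}{n + W} \left(-211\right) = \frac{1}{4 + 64} \left(-211\right) = \frac{1}{68} \left(-211\right) = - \frac{211}{68}$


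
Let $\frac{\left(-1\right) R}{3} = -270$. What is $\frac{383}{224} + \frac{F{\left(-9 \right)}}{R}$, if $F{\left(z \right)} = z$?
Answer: $\frac{17123}{10080} \approx 1.6987$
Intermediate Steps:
$R = 810$ ($R = \left(-3\right) \left(-270\right) = 810$)
$\frac{383}{224} + \frac{F{\left(-9 \right)}}{R} = \frac{383}{224} - \frac{9}{810} = 383 \cdot \frac{1}{224} - \frac{1}{90} = \frac{383}{224} - \frac{1}{90} = \frac{17123}{10080}$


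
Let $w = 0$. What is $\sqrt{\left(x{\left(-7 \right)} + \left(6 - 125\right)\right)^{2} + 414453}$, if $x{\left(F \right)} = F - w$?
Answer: $\sqrt{430329} \approx 655.99$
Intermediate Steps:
$x{\left(F \right)} = F$ ($x{\left(F \right)} = F - 0 = F + 0 = F$)
$\sqrt{\left(x{\left(-7 \right)} + \left(6 - 125\right)\right)^{2} + 414453} = \sqrt{\left(-7 + \left(6 - 125\right)\right)^{2} + 414453} = \sqrt{\left(-7 - 119\right)^{2} + 414453} = \sqrt{\left(-126\right)^{2} + 414453} = \sqrt{15876 + 414453} = \sqrt{430329}$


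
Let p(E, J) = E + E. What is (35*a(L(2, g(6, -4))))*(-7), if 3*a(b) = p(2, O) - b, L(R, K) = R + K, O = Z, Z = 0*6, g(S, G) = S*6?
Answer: 8330/3 ≈ 2776.7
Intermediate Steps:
g(S, G) = 6*S
Z = 0
O = 0
L(R, K) = K + R
p(E, J) = 2*E
a(b) = 4/3 - b/3 (a(b) = (2*2 - b)/3 = (4 - b)/3 = 4/3 - b/3)
(35*a(L(2, g(6, -4))))*(-7) = (35*(4/3 - (6*6 + 2)/3))*(-7) = (35*(4/3 - (36 + 2)/3))*(-7) = (35*(4/3 - 1/3*38))*(-7) = (35*(4/3 - 38/3))*(-7) = (35*(-34/3))*(-7) = -1190/3*(-7) = 8330/3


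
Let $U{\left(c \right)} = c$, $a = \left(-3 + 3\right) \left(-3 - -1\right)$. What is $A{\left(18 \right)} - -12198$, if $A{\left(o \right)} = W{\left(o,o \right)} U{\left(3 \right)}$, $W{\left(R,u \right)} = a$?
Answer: $12198$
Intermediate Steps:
$a = 0$ ($a = 0 \left(-3 + 1\right) = 0 \left(-2\right) = 0$)
$W{\left(R,u \right)} = 0$
$A{\left(o \right)} = 0$ ($A{\left(o \right)} = 0 \cdot 3 = 0$)
$A{\left(18 \right)} - -12198 = 0 - -12198 = 0 + 12198 = 12198$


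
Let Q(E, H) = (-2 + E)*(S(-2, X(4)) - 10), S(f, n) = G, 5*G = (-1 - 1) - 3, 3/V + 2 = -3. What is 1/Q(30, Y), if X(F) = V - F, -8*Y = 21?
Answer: -1/308 ≈ -0.0032468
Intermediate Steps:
Y = -21/8 (Y = -1/8*21 = -21/8 ≈ -2.6250)
V = -3/5 (V = 3/(-2 - 3) = 3/(-5) = 3*(-1/5) = -3/5 ≈ -0.60000)
X(F) = -3/5 - F
G = -1 (G = ((-1 - 1) - 3)/5 = (-2 - 3)/5 = (1/5)*(-5) = -1)
S(f, n) = -1
Q(E, H) = 22 - 11*E (Q(E, H) = (-2 + E)*(-1 - 10) = (-2 + E)*(-11) = 22 - 11*E)
1/Q(30, Y) = 1/(22 - 11*30) = 1/(22 - 330) = 1/(-308) = -1/308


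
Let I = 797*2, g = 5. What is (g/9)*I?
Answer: 7970/9 ≈ 885.56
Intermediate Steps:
I = 1594
(g/9)*I = (5/9)*1594 = 7970/9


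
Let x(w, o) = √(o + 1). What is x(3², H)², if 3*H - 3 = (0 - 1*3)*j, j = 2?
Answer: 0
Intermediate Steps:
H = -1 (H = 1 + ((0 - 1*3)*2)/3 = 1 + ((0 - 3)*2)/3 = 1 + (-3*2)/3 = 1 + (⅓)*(-6) = 1 - 2 = -1)
x(w, o) = √(1 + o)
x(3², H)² = (√(1 - 1))² = (√0)² = 0² = 0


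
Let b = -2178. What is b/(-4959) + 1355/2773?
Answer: 1417671/1527923 ≈ 0.92784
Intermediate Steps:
b/(-4959) + 1355/2773 = -2178/(-4959) + 1355/2773 = -2178*(-1/4959) + 1355*(1/2773) = 242/551 + 1355/2773 = 1417671/1527923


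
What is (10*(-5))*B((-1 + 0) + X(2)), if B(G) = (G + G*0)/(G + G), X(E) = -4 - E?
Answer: -25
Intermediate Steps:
B(G) = 1/2 (B(G) = (G + 0)/((2*G)) = G*(1/(2*G)) = 1/2)
(10*(-5))*B((-1 + 0) + X(2)) = (10*(-5))*(1/2) = -50*1/2 = -25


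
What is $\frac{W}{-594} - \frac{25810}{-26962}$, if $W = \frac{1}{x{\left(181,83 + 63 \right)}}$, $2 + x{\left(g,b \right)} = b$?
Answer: $\frac{1103828599}{1153110816} \approx 0.95726$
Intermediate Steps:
$x{\left(g,b \right)} = -2 + b$
$W = \frac{1}{144}$ ($W = \frac{1}{-2 + \left(83 + 63\right)} = \frac{1}{-2 + 146} = \frac{1}{144} \approx 0.0069444$)
$\frac{W}{-594} - \frac{25810}{-26962} = \frac{1}{144 \left(-594\right)} - \frac{25810}{-26962} = \frac{1}{144} \left(- \frac{1}{594}\right) - - \frac{12905}{13481} = - \frac{1}{85536} + \frac{12905}{13481} = \frac{1103828599}{1153110816}$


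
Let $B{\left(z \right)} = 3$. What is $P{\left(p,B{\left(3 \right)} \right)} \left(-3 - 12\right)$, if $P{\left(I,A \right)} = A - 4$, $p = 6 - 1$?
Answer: $15$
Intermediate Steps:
$p = 5$ ($p = 6 - 1 = 5$)
$P{\left(I,A \right)} = -4 + A$
$P{\left(p,B{\left(3 \right)} \right)} \left(-3 - 12\right) = \left(-4 + 3\right) \left(-3 - 12\right) = \left(-1\right) \left(-15\right) = 15$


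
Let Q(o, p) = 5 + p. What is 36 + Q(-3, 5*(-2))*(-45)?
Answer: 261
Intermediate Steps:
36 + Q(-3, 5*(-2))*(-45) = 36 + (5 + 5*(-2))*(-45) = 36 + (5 - 10)*(-45) = 36 - 5*(-45) = 36 + 225 = 261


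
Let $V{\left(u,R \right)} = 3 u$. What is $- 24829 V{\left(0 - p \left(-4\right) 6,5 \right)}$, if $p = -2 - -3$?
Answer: $-1787688$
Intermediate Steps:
$p = 1$ ($p = -2 + 3 = 1$)
$- 24829 V{\left(0 - p \left(-4\right) 6,5 \right)} = - 24829 \cdot 3 \left(0 - 1 \left(-4\right) 6\right) = - 24829 \cdot 3 \left(0 - \left(-4\right) 6\right) = - 24829 \cdot 3 \left(0 - -24\right) = - 24829 \cdot 3 \left(0 + 24\right) = - 24829 \cdot 3 \cdot 24 = \left(-24829\right) 72 = -1787688$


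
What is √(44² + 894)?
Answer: √2830 ≈ 53.198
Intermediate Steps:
√(44² + 894) = √(1936 + 894) = √2830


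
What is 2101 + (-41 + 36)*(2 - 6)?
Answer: 2121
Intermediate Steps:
2101 + (-41 + 36)*(2 - 6) = 2101 - 5*(-4) = 2101 + 20 = 2121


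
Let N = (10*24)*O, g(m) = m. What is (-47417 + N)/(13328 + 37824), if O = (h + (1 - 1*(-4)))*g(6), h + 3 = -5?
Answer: -51737/51152 ≈ -1.0114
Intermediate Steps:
h = -8 (h = -3 - 5 = -8)
O = -18 (O = (-8 + (1 - 1*(-4)))*6 = (-8 + (1 + 4))*6 = (-8 + 5)*6 = -3*6 = -18)
N = -4320 (N = (10*24)*(-18) = 240*(-18) = -4320)
(-47417 + N)/(13328 + 37824) = (-47417 - 4320)/(13328 + 37824) = -51737/51152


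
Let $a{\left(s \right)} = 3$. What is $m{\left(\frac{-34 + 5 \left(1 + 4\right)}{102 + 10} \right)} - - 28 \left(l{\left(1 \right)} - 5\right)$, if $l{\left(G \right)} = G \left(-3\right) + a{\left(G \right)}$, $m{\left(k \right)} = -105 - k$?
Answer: $- \frac{27431}{112} \approx -244.92$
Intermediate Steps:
$l{\left(G \right)} = 3 - 3 G$ ($l{\left(G \right)} = G \left(-3\right) + 3 = - 3 G + 3 = 3 - 3 G$)
$m{\left(\frac{-34 + 5 \left(1 + 4\right)}{102 + 10} \right)} - - 28 \left(l{\left(1 \right)} - 5\right) = \left(-105 - \frac{-34 + 5 \left(1 + 4\right)}{102 + 10}\right) - - 28 \left(\left(3 - 3\right) - 5\right) = \left(-105 - \frac{-34 + 5 \cdot 5}{112}\right) - - 28 \left(\left(3 - 3\right) - 5\right) = \left(-105 - \left(-34 + 25\right) \frac{1}{112}\right) - - 28 \left(0 - 5\right) = \left(-105 - \left(-9\right) \frac{1}{112}\right) - \left(-28\right) \left(-5\right) = \left(-105 - - \frac{9}{112}\right) - 140 = \left(-105 + \frac{9}{112}\right) - 140 = - \frac{11751}{112} - 140 = - \frac{27431}{112}$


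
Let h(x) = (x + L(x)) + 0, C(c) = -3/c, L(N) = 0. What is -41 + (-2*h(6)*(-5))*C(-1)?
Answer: 139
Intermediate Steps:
h(x) = x (h(x) = (x + 0) + 0 = x + 0 = x)
-41 + (-2*h(6)*(-5))*C(-1) = -41 + (-2*6*(-5))*(-3/(-1)) = -41 + (-12*(-5))*(-3*(-1)) = -41 + 60*3 = -41 + 180 = 139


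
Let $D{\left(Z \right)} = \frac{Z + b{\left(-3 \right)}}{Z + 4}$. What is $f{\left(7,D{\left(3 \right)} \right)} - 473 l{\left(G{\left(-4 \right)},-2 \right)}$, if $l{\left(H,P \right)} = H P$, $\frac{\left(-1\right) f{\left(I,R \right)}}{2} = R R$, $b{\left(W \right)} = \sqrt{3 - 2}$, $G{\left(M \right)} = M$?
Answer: $- \frac{185448}{49} \approx -3784.7$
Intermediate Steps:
$b{\left(W \right)} = 1$ ($b{\left(W \right)} = \sqrt{1} = 1$)
$D{\left(Z \right)} = \frac{1 + Z}{4 + Z}$ ($D{\left(Z \right)} = \frac{Z + 1}{Z + 4} = \frac{1 + Z}{4 + Z}$)
$f{\left(I,R \right)} = - 2 R^{2}$ ($f{\left(I,R \right)} = - 2 R R = - 2 R^{2}$)
$f{\left(7,D{\left(3 \right)} \right)} - 473 l{\left(G{\left(-4 \right)},-2 \right)} = - 2 \left(\frac{1 + 3}{4 + 3}\right)^{2} - 473 \left(\left(-4\right) \left(-2\right)\right) = - 2 \left(\frac{1}{7} \cdot 4\right)^{2} - 3784 = - 2 \left(\frac{4}{7}\right)^{2} - 3784 = \left(-2\right) \frac{16}{49} - 3784 = - \frac{32}{49} - 3784 = - \frac{185448}{49}$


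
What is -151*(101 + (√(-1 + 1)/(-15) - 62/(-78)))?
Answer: -599470/39 ≈ -15371.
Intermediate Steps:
-151*(101 + (√(-1 + 1)/(-15) - 62/(-78))) = -151*(101 + (√0*(-1/15) - 62*(-1/78))) = -151*(101 + (0*(-1/15) + 31/39)) = -151*(101 + (0 + 31/39)) = -151*(101 + 31/39) = -151*3970/39 = -599470/39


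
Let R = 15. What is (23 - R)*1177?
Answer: 9416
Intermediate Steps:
(23 - R)*1177 = (23 - 1*15)*1177 = (23 - 15)*1177 = 8*1177 = 9416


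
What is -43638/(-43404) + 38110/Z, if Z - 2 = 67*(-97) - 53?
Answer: -22804959/4738270 ≈ -4.8129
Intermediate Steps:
Z = -6550 (Z = 2 + (67*(-97) - 53) = 2 + (-6499 - 53) = 2 - 6552 = -6550)
-43638/(-43404) + 38110/Z = -43638/(-43404) + 38110/(-6550) = -43638*(-1/43404) + 38110*(-1/6550) = 7273/7234 - 3811/655 = -22804959/4738270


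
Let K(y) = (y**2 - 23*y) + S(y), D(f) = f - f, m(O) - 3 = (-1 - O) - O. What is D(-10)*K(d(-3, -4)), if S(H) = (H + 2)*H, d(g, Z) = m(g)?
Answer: 0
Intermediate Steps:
m(O) = 2 - 2*O (m(O) = 3 + ((-1 - O) - O) = 3 + (-1 - 2*O) = 2 - 2*O)
d(g, Z) = 2 - 2*g
D(f) = 0
S(H) = H*(2 + H) (S(H) = (2 + H)*H = H*(2 + H))
K(y) = y**2 - 23*y + y*(2 + y) (K(y) = (y**2 - 23*y) + y*(2 + y) = y**2 - 23*y + y*(2 + y))
D(-10)*K(d(-3, -4)) = 0*((2 - 2*(-3))*(-21 + 2*(2 - 2*(-3)))) = 0*((2 + 6)*(-21 + 2*(2 + 6))) = 0*(8*(-21 + 2*8)) = 0*(8*(-21 + 16)) = 0*(8*(-5)) = 0*(-40) = 0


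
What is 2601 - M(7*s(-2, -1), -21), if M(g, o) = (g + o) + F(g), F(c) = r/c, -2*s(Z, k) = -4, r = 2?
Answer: 18255/7 ≈ 2607.9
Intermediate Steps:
s(Z, k) = 2 (s(Z, k) = -½*(-4) = 2)
F(c) = 2/c
M(g, o) = g + o + 2/g (M(g, o) = (g + o) + 2/g = g + o + 2/g)
2601 - M(7*s(-2, -1), -21) = 2601 - (7*2 - 21 + 2/((7*2))) = 2601 - (14 - 21 + 2/14) = 2601 - (14 - 21 + 2*(1/14)) = 2601 - (14 - 21 + ⅐) = 2601 - 1*(-48/7) = 2601 + 48/7 = 18255/7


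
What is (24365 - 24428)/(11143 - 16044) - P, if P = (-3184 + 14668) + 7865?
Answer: -94829386/4901 ≈ -19349.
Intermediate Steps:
P = 19349 (P = 11484 + 7865 = 19349)
(24365 - 24428)/(11143 - 16044) - P = (24365 - 24428)/(11143 - 16044) - 1*19349 = -63/(-4901) - 19349 = -63*(-1/4901) - 19349 = 63/4901 - 19349 = -94829386/4901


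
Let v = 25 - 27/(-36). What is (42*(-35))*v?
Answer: -75705/2 ≈ -37853.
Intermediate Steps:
v = 103/4 (v = 25 - 27*(-1)/36 = 25 - 1*(-¾) = 25 + ¾ = 103/4 ≈ 25.750)
(42*(-35))*v = (42*(-35))*(103/4) = -1470*103/4 = -75705/2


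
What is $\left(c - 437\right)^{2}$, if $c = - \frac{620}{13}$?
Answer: $\frac{39702601}{169} \approx 2.3493 \cdot 10^{5}$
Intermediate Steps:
$c = - \frac{620}{13}$ ($c = \left(-620\right) \frac{1}{13} = - \frac{620}{13} \approx -47.692$)
$\left(c - 437\right)^{2} = \left(- \frac{620}{13} - 437\right)^{2} = \left(- \frac{6301}{13}\right)^{2} = \frac{39702601}{169}$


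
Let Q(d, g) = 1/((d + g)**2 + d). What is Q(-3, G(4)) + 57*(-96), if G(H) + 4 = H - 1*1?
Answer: -71135/13 ≈ -5471.9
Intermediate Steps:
G(H) = -5 + H (G(H) = -4 + (H - 1*1) = -4 + (H - 1) = -4 + (-1 + H) = -5 + H)
Q(d, g) = 1/(d + (d + g)**2)
Q(-3, G(4)) + 57*(-96) = 1/(-3 + (-3 + (-5 + 4))**2) + 57*(-96) = 1/(-3 + (-3 - 1)**2) - 5472 = 1/(-3 + (-4)**2) - 5472 = 1/(-3 + 16) - 5472 = 1/13 - 5472 = -71135/13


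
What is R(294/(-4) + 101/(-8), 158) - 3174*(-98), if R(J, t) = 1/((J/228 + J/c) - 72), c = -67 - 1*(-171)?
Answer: 83067988212/267055 ≈ 3.1105e+5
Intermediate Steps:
c = 104 (c = -67 + 171 = 104)
R(J, t) = 1/(-72 + 83*J/5928) (R(J, t) = 1/((J/228 + J/104) - 72) = 1/(83*J/5928 - 72) = 1/(-72 + 83*J/5928))
R(294/(-4) + 101/(-8), 158) - 3174*(-98) = 5928/(-426816 + 83*(294/(-4) + 101/(-8))) - 3174*(-98) = 5928/(-426816 + 83*(294*(-1/4) + 101*(-1/8))) + 311052 = 5928/(-426816 + 83*(-147/2 - 101/8)) + 311052 = 5928/(-426816 + 83*(-689/8)) + 311052 = 5928/(-426816 - 57187/8) + 311052 = 5928/(-3471715/8) + 311052 = 5928*(-8/3471715) + 311052 = -3648/267055 + 311052 = 83067988212/267055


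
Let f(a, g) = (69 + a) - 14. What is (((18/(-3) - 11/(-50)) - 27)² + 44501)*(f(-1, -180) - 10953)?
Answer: -1241819210079/2500 ≈ -4.9673e+8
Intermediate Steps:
f(a, g) = 55 + a
(((18/(-3) - 11/(-50)) - 27)² + 44501)*(f(-1, -180) - 10953) = (((18/(-3) - 11/(-50)) - 27)² + 44501)*((55 - 1) - 10953) = (((18*(-⅓) - 11*(-1/50)) - 27)² + 44501)*(54 - 10953) = (((-6 + 11/50) - 27)² + 44501)*(-10899) = ((-289/50 - 27)² + 44501)*(-10899) = ((-1639/50)² + 44501)*(-10899) = (2686321/2500 + 44501)*(-10899) = (113938821/2500)*(-10899) = -1241819210079/2500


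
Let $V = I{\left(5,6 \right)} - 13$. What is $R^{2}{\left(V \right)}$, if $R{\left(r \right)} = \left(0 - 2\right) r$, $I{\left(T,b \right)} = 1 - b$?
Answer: $1296$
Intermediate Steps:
$V = -18$ ($V = \left(1 - 6\right) - 13 = -5 - 13 = -18$)
$R{\left(r \right)} = - 2 r$
$R^{2}{\left(V \right)} = \left(\left(-2\right) \left(-18\right)\right)^{2} = 36^{2} = 1296$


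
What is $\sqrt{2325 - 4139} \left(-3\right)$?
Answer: $- 3 i \sqrt{1814} \approx - 127.77 i$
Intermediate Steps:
$\sqrt{2325 - 4139} \left(-3\right) = \sqrt{-1814} \left(-3\right) = i \sqrt{1814} \left(-3\right) = - 3 i \sqrt{1814}$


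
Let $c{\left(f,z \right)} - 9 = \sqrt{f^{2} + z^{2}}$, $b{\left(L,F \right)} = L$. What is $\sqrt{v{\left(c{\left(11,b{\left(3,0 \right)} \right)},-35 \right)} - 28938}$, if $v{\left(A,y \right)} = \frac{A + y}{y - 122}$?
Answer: $\frac{\sqrt{-713288680 - 157 \sqrt{130}}}{157} \approx 170.11 i$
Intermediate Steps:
$c{\left(f,z \right)} = 9 + \sqrt{f^{2} + z^{2}}$
$v{\left(A,y \right)} = \frac{A + y}{-122 + y}$
$\sqrt{v{\left(c{\left(11,b{\left(3,0 \right)} \right)},-35 \right)} - 28938} = \sqrt{\frac{\left(9 + \sqrt{11^{2} + 3^{2}}\right) - 35}{-122 - 35} - 28938} = \sqrt{\frac{\left(9 + \sqrt{121 + 9}\right) - 35}{-157} - 28938} = \sqrt{- \frac{\left(9 + \sqrt{130}\right) - 35}{157} - 28938} = \sqrt{- \frac{-26 + \sqrt{130}}{157} - 28938} = \sqrt{\left(\frac{26}{157} - \frac{\sqrt{130}}{157}\right) - 28938} = \sqrt{- \frac{4543240}{157} - \frac{\sqrt{130}}{157}}$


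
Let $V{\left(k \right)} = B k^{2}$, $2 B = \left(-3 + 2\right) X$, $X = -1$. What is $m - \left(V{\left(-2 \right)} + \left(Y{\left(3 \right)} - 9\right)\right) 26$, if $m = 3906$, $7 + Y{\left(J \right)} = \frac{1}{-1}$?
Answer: $4296$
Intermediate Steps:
$Y{\left(J \right)} = -8$ ($Y{\left(J \right)} = -7 + \frac{1}{-1} = -7 - 1 = -8$)
$B = \frac{1}{2}$ ($B = \frac{\left(-3 + 2\right) \left(-1\right)}{2} = \frac{\left(-1\right) \left(-1\right)}{2} = \frac{1}{2} \cdot 1 = \frac{1}{2} \approx 0.5$)
$V{\left(k \right)} = \frac{k^{2}}{2}$
$m - \left(V{\left(-2 \right)} + \left(Y{\left(3 \right)} - 9\right)\right) 26 = 3906 - \left(\frac{\left(-2\right)^{2}}{2} - 17\right) 26 = 3906 - \left(\frac{1}{2} \cdot 4 - 17\right) 26 = 3906 - \left(2 - 17\right) 26 = 3906 - \left(-15\right) 26 = 3906 - -390 = 3906 + 390 = 4296$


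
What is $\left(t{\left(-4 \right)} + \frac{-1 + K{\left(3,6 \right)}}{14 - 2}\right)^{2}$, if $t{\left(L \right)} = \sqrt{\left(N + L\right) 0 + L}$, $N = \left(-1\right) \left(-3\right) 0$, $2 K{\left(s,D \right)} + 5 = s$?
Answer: $\frac{\left(1 - 12 i\right)^{2}}{36} \approx -3.9722 - 0.66667 i$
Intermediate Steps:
$K{\left(s,D \right)} = - \frac{5}{2} + \frac{s}{2}$
$N = 0$ ($N = 3 \cdot 0 = 0$)
$t{\left(L \right)} = \sqrt{L}$ ($t{\left(L \right)} = \sqrt{\left(0 + L\right) 0 + L} = \sqrt{L 0 + L} = \sqrt{0 + L} = \sqrt{L}$)
$\left(t{\left(-4 \right)} + \frac{-1 + K{\left(3,6 \right)}}{14 - 2}\right)^{2} = \left(\sqrt{-4} + \frac{-1 + \left(- \frac{5}{2} + \frac{1}{2} \cdot 3\right)}{14 - 2}\right)^{2} = \left(2 i + \frac{-1 + \left(- \frac{5}{2} + \frac{3}{2}\right)}{12}\right)^{2} = \left(2 i + \left(-1 - 1\right) \frac{1}{12}\right)^{2} = \left(2 i - \frac{1}{6}\right)^{2} = \left(- \frac{1}{6} + 2 i\right)^{2}$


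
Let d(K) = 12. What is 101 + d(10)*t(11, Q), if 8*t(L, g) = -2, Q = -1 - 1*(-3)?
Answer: 98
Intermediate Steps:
Q = 2 (Q = -1 + 3 = 2)
t(L, g) = -¼ (t(L, g) = (⅛)*(-2) = -¼)
101 + d(10)*t(11, Q) = 101 + 12*(-¼) = 101 - 3 = 98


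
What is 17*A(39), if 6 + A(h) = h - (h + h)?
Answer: -765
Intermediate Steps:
A(h) = -6 - h (A(h) = -6 + (h - (h + h)) = -6 + (h - 2*h) = -6 - h)
17*A(39) = 17*(-6 - 1*39) = 17*(-6 - 39) = 17*(-45) = -765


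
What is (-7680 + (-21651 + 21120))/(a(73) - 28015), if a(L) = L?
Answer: 2737/9314 ≈ 0.29386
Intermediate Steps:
(-7680 + (-21651 + 21120))/(a(73) - 28015) = (-7680 + (-21651 + 21120))/(73 - 28015) = (-7680 - 531)/(-27942) = -8211*(-1/27942) = 2737/9314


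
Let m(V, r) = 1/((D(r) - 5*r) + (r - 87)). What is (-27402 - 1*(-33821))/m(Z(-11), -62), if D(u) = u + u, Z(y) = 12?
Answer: 237503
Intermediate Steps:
D(u) = 2*u
m(V, r) = 1/(-87 - 2*r) (m(V, r) = 1/((2*r - 5*r) + (r - 87)) = 1/(-3*r + (-87 + r)) = 1/(-87 - 2*r))
(-27402 - 1*(-33821))/m(Z(-11), -62) = (-27402 - 1*(-33821))/((-1/(87 + 2*(-62)))) = (-27402 + 33821)/((-1/(87 - 124))) = 6419/((-1/(-37))) = 6419/((-1*(-1/37))) = 6419/(1/37) = 6419*37 = 237503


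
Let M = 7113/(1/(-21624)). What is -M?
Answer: 153811512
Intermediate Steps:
M = -153811512 (M = 7113/(-1/21624) = 7113*(-21624) = -153811512)
-M = -1*(-153811512) = 153811512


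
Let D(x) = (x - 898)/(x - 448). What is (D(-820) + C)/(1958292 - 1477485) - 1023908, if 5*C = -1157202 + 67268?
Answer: -1560598455020381/1524158190 ≈ -1.0239e+6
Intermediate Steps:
C = -1089934/5 (C = (-1157202 + 67268)/5 = (⅕)*(-1089934) = -1089934/5 ≈ -2.1799e+5)
D(x) = (-898 + x)/(-448 + x)
(D(-820) + C)/(1958292 - 1477485) - 1023908 = ((-898 - 820)/(-448 - 820) - 1089934/5)/(1958292 - 1477485) - 1023908 = (-1718/(-1268) - 1089934/5)/480807 - 1023908 = (-1/1268*(-1718) - 1089934/5)*(1/480807) - 1023908 = (859/634 - 1089934/5)*(1/480807) - 1023908 = -691013861/3170*1/480807 - 1023908 = -691013861/1524158190 - 1023908 = -1560598455020381/1524158190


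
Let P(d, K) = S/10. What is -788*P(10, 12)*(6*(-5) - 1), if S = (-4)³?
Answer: -781696/5 ≈ -1.5634e+5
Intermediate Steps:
S = -64
P(d, K) = -32/5 (P(d, K) = -64/10 = -64*⅒ = -32/5)
-788*P(10, 12)*(6*(-5) - 1) = -(-25216)*(6*(-5) - 1)/5 = -(-25216)*(-30 - 1)/5 = -(-25216)*(-31)/5 = -788*992/5 = -781696/5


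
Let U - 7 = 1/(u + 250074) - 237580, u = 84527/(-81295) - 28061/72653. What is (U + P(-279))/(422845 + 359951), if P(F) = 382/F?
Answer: -32633675071824930712657/107526373322998024860192 ≈ -0.30349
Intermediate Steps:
u = -8422359126/5906325635 (u = 84527*(-1/81295) - 28061*1/72653 = -84527/81295 - 28061/72653 = -8422359126/5906325635 ≈ -1.4260)
U = -350897709668938988437/1477010054487864 (U = 7 + (1/(-8422359126/5906325635 + 250074) - 237580) = 7 + (1/(1477010054487864/5906325635) - 237580) = 7 + (5906325635/1477010054487864 - 237580) = 7 - 350908048739320403485/1477010054487864 = -350897709668938988437/1477010054487864 ≈ -2.3757e+5)
(U + P(-279))/(422845 + 359951) = (-350897709668938988437/1477010054487864 + 382/(-279))/(422845 + 359951) = (-350897709668938988437/1477010054487864 + 382*(-1/279))/782796 = (-350897709668938988437/1477010054487864 - 382/279)*(1/782796) = -32633675071824930712657/137361935067371352*1/782796 = -32633675071824930712657/107526373322998024860192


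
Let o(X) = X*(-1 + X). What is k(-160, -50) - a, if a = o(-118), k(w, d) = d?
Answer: -14092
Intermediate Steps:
a = 14042 (a = -118*(-1 - 118) = -118*(-119) = 14042)
k(-160, -50) - a = -50 - 1*14042 = -50 - 14042 = -14092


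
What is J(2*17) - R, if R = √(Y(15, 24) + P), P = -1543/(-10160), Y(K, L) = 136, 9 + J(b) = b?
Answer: 25 - √878397405/2540 ≈ 13.332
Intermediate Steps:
J(b) = -9 + b
P = 1543/10160 (P = -1543*(-1/10160) = 1543/10160 ≈ 0.15187)
R = √878397405/2540 (R = √(136 + 1543/10160) = √(1383303/10160) = √878397405/2540 ≈ 11.668)
J(2*17) - R = (-9 + 2*17) - √878397405/2540 = (-9 + 34) - √878397405/2540 = 25 - √878397405/2540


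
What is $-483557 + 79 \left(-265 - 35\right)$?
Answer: $-507257$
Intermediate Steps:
$-483557 + 79 \left(-265 - 35\right) = -483557 + 79 \left(-300\right) = -483557 - 23700 = -507257$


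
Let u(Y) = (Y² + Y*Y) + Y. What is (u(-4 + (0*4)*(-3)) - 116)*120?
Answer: -10560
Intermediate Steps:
u(Y) = Y + 2*Y² (u(Y) = (Y² + Y²) + Y = 2*Y² + Y = Y + 2*Y²)
(u(-4 + (0*4)*(-3)) - 116)*120 = ((-4 + (0*4)*(-3))*(1 + 2*(-4 + (0*4)*(-3))) - 116)*120 = ((-4 + 0*(-3))*(1 + 2*(-4 + 0*(-3))) - 116)*120 = ((-4 + 0)*(1 + 2*(-4 + 0)) - 116)*120 = (-4*(1 + 2*(-4)) - 116)*120 = (-4*(1 - 8) - 116)*120 = (-4*(-7) - 116)*120 = (28 - 116)*120 = -88*120 = -10560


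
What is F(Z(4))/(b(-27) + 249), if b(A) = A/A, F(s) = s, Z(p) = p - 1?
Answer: 3/250 ≈ 0.012000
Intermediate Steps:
Z(p) = -1 + p
b(A) = 1
F(Z(4))/(b(-27) + 249) = (-1 + 4)/(1 + 249) = 3/250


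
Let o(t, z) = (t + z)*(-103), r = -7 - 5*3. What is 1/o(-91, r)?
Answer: 1/11639 ≈ 8.5918e-5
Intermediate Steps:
r = -22 (r = -7 - 15 = -22)
o(t, z) = -103*t - 103*z
1/o(-91, r) = 1/(-103*(-91) - 103*(-22)) = 1/(9373 + 2266) = 1/11639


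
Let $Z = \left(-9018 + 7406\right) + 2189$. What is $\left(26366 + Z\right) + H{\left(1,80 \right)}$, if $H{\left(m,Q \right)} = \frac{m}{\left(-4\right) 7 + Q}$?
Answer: $\frac{1401037}{52} \approx 26943.0$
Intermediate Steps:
$H{\left(m,Q \right)} = \frac{m}{-28 + Q}$
$Z = 577$ ($Z = -1612 + 2189 = 577$)
$\left(26366 + Z\right) + H{\left(1,80 \right)} = \left(26366 + 577\right) + 1 \frac{1}{-28 + 80} = 26943 + 1 \cdot \frac{1}{52} = 26943 + \frac{1}{52} = \frac{1401037}{52}$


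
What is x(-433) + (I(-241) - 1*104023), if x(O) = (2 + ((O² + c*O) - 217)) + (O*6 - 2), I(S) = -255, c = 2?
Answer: 79530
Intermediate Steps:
x(O) = -217 + O² + 8*O (x(O) = (2 + ((O² + 2*O) - 217)) + (O*6 - 2) = (2 + (-217 + O² + 2*O)) + (6*O - 2) = (-215 + O² + 2*O) + (-2 + 6*O) = -217 + O² + 8*O)
x(-433) + (I(-241) - 1*104023) = (-217 + (-433)² + 8*(-433)) + (-255 - 1*104023) = (-217 + 187489 - 3464) + (-255 - 104023) = 183808 - 104278 = 79530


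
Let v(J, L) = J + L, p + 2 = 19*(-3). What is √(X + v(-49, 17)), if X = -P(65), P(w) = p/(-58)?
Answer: I*√111070/58 ≈ 5.7461*I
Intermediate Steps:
p = -59 (p = -2 + 19*(-3) = -2 - 57 = -59)
P(w) = 59/58 (P(w) = -59/(-58) = -59*(-1/58) = 59/58)
X = -59/58 (X = -1*59/58 = -59/58 ≈ -1.0172)
√(X + v(-49, 17)) = √(-59/58 + (-49 + 17)) = √(-59/58 - 32) = √(-1915/58) = I*√111070/58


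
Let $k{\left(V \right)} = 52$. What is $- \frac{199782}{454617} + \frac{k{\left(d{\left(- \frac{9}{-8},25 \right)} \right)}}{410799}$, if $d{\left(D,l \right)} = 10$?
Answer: $- \frac{9116289526}{20750689887} \approx -0.43932$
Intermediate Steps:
$- \frac{199782}{454617} + \frac{k{\left(d{\left(- \frac{9}{-8},25 \right)} \right)}}{410799} = - \frac{199782}{454617} + \frac{52}{410799} = \left(-199782\right) \frac{1}{454617} + 52 \cdot \frac{1}{410799} = - \frac{22198}{50513} + \frac{52}{410799} = - \frac{9116289526}{20750689887}$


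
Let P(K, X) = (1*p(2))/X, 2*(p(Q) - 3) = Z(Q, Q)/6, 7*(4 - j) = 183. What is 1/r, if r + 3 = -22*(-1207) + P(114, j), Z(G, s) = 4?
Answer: 93/2469229 ≈ 3.7664e-5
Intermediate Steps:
j = -155/7 (j = 4 - ⅐*183 = 4 - 183/7 = -155/7 ≈ -22.143)
p(Q) = 10/3 (p(Q) = 3 + (4/6)/2 = 3 + (4*(⅙))/2 = 3 + (½)*(⅔) = 3 + ⅓ = 10/3)
P(K, X) = 10/(3*X) (P(K, X) = (1*(10/3))/X = 10/(3*X))
r = 2469229/93 (r = -3 + (-22*(-1207) + 10/(3*(-155/7))) = -3 + (26554 + (10/3)*(-7/155)) = -3 + (26554 - 14/93) = -3 + 2469508/93 = 2469229/93 ≈ 26551.)
1/r = 1/(2469229/93) = 93/2469229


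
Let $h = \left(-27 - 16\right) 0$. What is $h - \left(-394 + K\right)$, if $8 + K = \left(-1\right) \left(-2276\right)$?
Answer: $-1874$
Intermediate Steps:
$K = 2268$ ($K = -8 - -2276 = -8 + 2276 = 2268$)
$h = 0$ ($h = \left(-43\right) 0 = 0$)
$h - \left(-394 + K\right) = 0 + \left(394 - 2268\right) = 0 - 1874 = -1874$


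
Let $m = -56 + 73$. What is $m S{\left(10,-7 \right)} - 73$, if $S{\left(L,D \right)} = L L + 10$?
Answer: $1797$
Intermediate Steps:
$S{\left(L,D \right)} = 10 + L^{2}$ ($S{\left(L,D \right)} = L^{2} + 10 = 10 + L^{2}$)
$m = 17$
$m S{\left(10,-7 \right)} - 73 = 17 \left(10 + 10^{2}\right) - 73 = 17 \left(10 + 100\right) - 73 = 17 \cdot 110 - 73 = 1870 - 73 = 1797$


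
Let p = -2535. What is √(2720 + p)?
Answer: √185 ≈ 13.601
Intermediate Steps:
√(2720 + p) = √(2720 - 2535) = √185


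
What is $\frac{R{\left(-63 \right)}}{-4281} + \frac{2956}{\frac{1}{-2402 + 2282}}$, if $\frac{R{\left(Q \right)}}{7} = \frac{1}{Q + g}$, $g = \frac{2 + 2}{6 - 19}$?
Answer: $- \frac{1249771851269}{3523263} \approx -3.5472 \cdot 10^{5}$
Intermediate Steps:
$g = - \frac{4}{13}$ ($g = \frac{4}{-13} = 4 \left(- \frac{1}{13}\right) = - \frac{4}{13} \approx -0.30769$)
$R{\left(Q \right)} = \frac{7}{- \frac{4}{13} + Q}$ ($R{\left(Q \right)} = \frac{7}{Q - \frac{4}{13}} = \frac{7}{- \frac{4}{13} + Q}$)
$\frac{R{\left(-63 \right)}}{-4281} + \frac{2956}{\frac{1}{-2402 + 2282}} = \frac{91 \frac{1}{-4 + 13 \left(-63\right)}}{-4281} + \frac{2956}{\frac{1}{-2402 + 2282}} = \frac{91}{-4 - 819} \left(- \frac{1}{4281}\right) + \frac{2956}{\frac{1}{-120}} = \frac{91}{-823} \left(- \frac{1}{4281}\right) + \frac{2956}{- \frac{1}{120}} = 91 \left(- \frac{1}{823}\right) \left(- \frac{1}{4281}\right) + 2956 \left(-120\right) = \left(- \frac{91}{823}\right) \left(- \frac{1}{4281}\right) - 354720 = \frac{91}{3523263} - 354720 = - \frac{1249771851269}{3523263}$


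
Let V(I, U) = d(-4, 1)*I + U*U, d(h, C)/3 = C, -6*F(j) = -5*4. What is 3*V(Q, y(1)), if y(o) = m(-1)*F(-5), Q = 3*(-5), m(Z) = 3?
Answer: 165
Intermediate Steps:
F(j) = 10/3 (F(j) = -(-5)*4/6 = -1/6*(-20) = 10/3)
d(h, C) = 3*C
Q = -15
y(o) = 10 (y(o) = 3*(10/3) = 10)
V(I, U) = U**2 + 3*I (V(I, U) = (3*1)*I + U*U = 3*I + U**2 = U**2 + 3*I)
3*V(Q, y(1)) = 3*(10**2 + 3*(-15)) = 3*(100 - 45) = 3*55 = 165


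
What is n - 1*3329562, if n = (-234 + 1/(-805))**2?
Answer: -2122155781409/648025 ≈ -3.2748e+6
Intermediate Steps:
n = 35483633641/648025 (n = (-234 - 1/805)**2 = (-188371/805)**2 = 35483633641/648025 ≈ 54757.)
n - 1*3329562 = 35483633641/648025 - 1*3329562 = 35483633641/648025 - 3329562 = -2122155781409/648025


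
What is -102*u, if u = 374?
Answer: -38148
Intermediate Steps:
-102*u = -102*374 = -38148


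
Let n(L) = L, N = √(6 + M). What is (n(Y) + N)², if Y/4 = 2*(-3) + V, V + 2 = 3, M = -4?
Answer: (20 - √2)² ≈ 345.43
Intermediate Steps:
V = 1 (V = -2 + 3 = 1)
N = √2 (N = √(6 - 4) = √2 ≈ 1.4142)
Y = -20 (Y = 4*(2*(-3) + 1) = 4*(-6 + 1) = 4*(-5) = -20)
(n(Y) + N)² = (-20 + √2)²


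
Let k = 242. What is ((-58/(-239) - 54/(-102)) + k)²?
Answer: 972951422689/16507969 ≈ 58938.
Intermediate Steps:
((-58/(-239) - 54/(-102)) + k)² = ((-58/(-239) - 54/(-102)) + 242)² = ((-58*(-1/239) - 54*(-1/102)) + 242)² = ((58/239 + 9/17) + 242)² = (3137/4063 + 242)² = (986383/4063)² = 972951422689/16507969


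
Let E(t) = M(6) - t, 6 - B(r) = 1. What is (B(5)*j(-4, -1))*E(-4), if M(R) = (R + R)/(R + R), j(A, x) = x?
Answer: -25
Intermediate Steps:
B(r) = 5 (B(r) = 6 - 1*1 = 6 - 1 = 5)
M(R) = 1 (M(R) = (2*R)/((2*R)) = (2*R)*(1/(2*R)) = 1)
E(t) = 1 - t
(B(5)*j(-4, -1))*E(-4) = (5*(-1))*(1 - 1*(-4)) = -5*(1 + 4) = -5*5 = -25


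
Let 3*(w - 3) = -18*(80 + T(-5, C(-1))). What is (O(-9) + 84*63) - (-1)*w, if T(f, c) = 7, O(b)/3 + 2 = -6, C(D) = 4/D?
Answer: 4749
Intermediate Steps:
O(b) = -24 (O(b) = -6 + 3*(-6) = -6 - 18 = -24)
w = -519 (w = 3 + (-18*(80 + 7))/3 = 3 + (-18*87)/3 = 3 + (⅓)*(-1566) = 3 - 522 = -519)
(O(-9) + 84*63) - (-1)*w = (-24 + 84*63) - (-1)*(-519) = (-24 + 5292) - 1*519 = 5268 - 519 = 4749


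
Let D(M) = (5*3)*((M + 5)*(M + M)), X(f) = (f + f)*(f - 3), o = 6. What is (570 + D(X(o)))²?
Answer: 2011522500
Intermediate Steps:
X(f) = 2*f*(-3 + f) (X(f) = (2*f)*(-3 + f) = 2*f*(-3 + f))
D(M) = 30*M*(5 + M) (D(M) = 15*((5 + M)*(2*M)) = 15*(2*M*(5 + M)) = 30*M*(5 + M))
(570 + D(X(o)))² = (570 + 30*(2*6*(-3 + 6))*(5 + 2*6*(-3 + 6)))² = (570 + 30*(2*6*3)*(5 + 2*6*3))² = (570 + 30*36*(5 + 36))² = (570 + 30*36*41)² = (570 + 44280)² = 44850² = 2011522500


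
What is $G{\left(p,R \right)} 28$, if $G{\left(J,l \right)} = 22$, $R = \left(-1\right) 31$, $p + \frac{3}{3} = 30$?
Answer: $616$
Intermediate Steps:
$p = 29$ ($p = -1 + 30 = 29$)
$R = -31$
$G{\left(p,R \right)} 28 = 22 \cdot 28 = 616$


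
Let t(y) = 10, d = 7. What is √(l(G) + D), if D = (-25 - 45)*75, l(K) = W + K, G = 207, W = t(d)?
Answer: I*√5033 ≈ 70.944*I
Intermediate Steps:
W = 10
l(K) = 10 + K
D = -5250 (D = -70*75 = -5250)
√(l(G) + D) = √((10 + 207) - 5250) = √(217 - 5250) = √(-5033) = I*√5033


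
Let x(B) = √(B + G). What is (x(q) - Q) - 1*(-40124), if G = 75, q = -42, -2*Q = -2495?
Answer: 77753/2 + √33 ≈ 38882.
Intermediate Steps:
Q = 2495/2 (Q = -½*(-2495) = 2495/2 ≈ 1247.5)
x(B) = √(75 + B) (x(B) = √(B + 75) = √(75 + B))
(x(q) - Q) - 1*(-40124) = (√(75 - 42) - 1*2495/2) - 1*(-40124) = (√33 - 2495/2) + 40124 = (-2495/2 + √33) + 40124 = 77753/2 + √33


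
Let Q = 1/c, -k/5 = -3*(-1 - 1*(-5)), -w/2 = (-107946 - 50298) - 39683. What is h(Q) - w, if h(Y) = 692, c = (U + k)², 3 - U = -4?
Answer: -395162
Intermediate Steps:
U = 7 (U = 3 - 1*(-4) = 3 + 4 = 7)
w = 395854 (w = -2*((-107946 - 50298) - 39683) = -2*(-158244 - 39683) = -2*(-197927) = 395854)
k = 60 (k = -(-15)*(-1 - 1*(-5)) = -(-15)*(-1 + 5) = -(-15)*4 = -5*(-12) = 60)
c = 4489 (c = (7 + 60)² = 67² = 4489)
Q = 1/4489 ≈ 0.00022277
h(Q) - w = 692 - 1*395854 = 692 - 395854 = -395162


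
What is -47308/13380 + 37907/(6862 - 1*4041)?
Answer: 93434948/9436245 ≈ 9.9017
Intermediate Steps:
-47308/13380 + 37907/(6862 - 1*4041) = -47308*1/13380 + 37907/(6862 - 4041) = -11827/3345 + 37907/2821 = 93434948/9436245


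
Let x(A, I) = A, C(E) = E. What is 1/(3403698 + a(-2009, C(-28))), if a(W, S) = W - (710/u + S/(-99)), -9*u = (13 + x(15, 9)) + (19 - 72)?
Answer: 495/1683709393 ≈ 2.9399e-7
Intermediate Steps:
u = 25/9 (u = -((13 + 15) + (19 - 72))/9 = -(28 - 53)/9 = -⅑*(-25) = 25/9 ≈ 2.7778)
a(W, S) = -1278/5 + W + S/99 (a(W, S) = W - (710/(25/9) + S/(-99)) = W - (710*(9/25) + S*(-1/99)) = W - (1278/5 - S/99) = W + (-1278/5 + S/99) = -1278/5 + W + S/99)
1/(3403698 + a(-2009, C(-28))) = 1/(3403698 + (-1278/5 - 2009 + (1/99)*(-28))) = 1/(3403698 + (-1278/5 - 2009 - 28/99)) = 1/(3403698 - 1121117/495) = 1/(1683709393/495) = 495/1683709393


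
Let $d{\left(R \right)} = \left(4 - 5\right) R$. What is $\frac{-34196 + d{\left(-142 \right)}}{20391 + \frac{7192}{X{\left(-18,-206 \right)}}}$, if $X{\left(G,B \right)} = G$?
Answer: $- \frac{306486}{179923} \approx -1.7034$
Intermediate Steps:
$d{\left(R \right)} = - R$
$\frac{-34196 + d{\left(-142 \right)}}{20391 + \frac{7192}{X{\left(-18,-206 \right)}}} = \frac{-34196 - -142}{20391 + \frac{7192}{-18}} = \frac{-34196 + 142}{20391 + 7192 \left(- \frac{1}{18}\right)} = - \frac{34054}{20391 - \frac{3596}{9}} = - \frac{34054}{\frac{179923}{9}} = \left(-34054\right) \frac{9}{179923} = - \frac{306486}{179923}$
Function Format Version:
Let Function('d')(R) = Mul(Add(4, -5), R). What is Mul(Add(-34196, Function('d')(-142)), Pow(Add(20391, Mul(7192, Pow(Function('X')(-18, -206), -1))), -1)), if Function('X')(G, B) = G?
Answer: Rational(-306486, 179923) ≈ -1.7034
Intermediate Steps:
Function('d')(R) = Mul(-1, R)
Mul(Add(-34196, Function('d')(-142)), Pow(Add(20391, Mul(7192, Pow(Function('X')(-18, -206), -1))), -1)) = Mul(Add(-34196, Mul(-1, -142)), Pow(Add(20391, Mul(7192, Pow(-18, -1))), -1)) = Mul(Add(-34196, 142), Pow(Add(20391, Mul(7192, Rational(-1, 18))), -1)) = Mul(-34054, Pow(Add(20391, Rational(-3596, 9)), -1)) = Mul(-34054, Pow(Rational(179923, 9), -1)) = Mul(-34054, Rational(9, 179923)) = Rational(-306486, 179923)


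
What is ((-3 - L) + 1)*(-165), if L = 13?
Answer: 2475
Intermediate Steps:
((-3 - L) + 1)*(-165) = ((-3 - 1*13) + 1)*(-165) = ((-3 - 13) + 1)*(-165) = (-16 + 1)*(-165) = -15*(-165) = 2475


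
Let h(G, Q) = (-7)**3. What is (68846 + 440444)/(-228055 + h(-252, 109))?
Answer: -254645/114199 ≈ -2.2298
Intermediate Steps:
h(G, Q) = -343
(68846 + 440444)/(-228055 + h(-252, 109)) = (68846 + 440444)/(-228055 - 343) = 509290/(-228398) = 509290*(-1/228398) = -254645/114199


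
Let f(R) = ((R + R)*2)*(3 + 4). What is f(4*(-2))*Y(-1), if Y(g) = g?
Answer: 224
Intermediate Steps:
f(R) = 28*R (f(R) = ((2*R)*2)*7 = (4*R)*7 = 28*R)
f(4*(-2))*Y(-1) = (28*(4*(-2)))*(-1) = (28*(-8))*(-1) = -224*(-1) = 224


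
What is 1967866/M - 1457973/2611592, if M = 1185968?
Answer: 106567305619/96789516908 ≈ 1.1010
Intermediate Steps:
1967866/M - 1457973/2611592 = 1967866/1185968 - 1457973/2611592 = 1967866*(1/1185968) - 1457973*1/2611592 = 983933/592984 - 1457973/2611592 = 106567305619/96789516908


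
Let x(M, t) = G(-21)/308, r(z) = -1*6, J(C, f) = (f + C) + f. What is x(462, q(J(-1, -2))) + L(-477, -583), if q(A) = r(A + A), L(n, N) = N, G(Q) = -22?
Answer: -8163/14 ≈ -583.07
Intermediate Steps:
J(C, f) = C + 2*f (J(C, f) = (C + f) + f = C + 2*f)
r(z) = -6
q(A) = -6
x(M, t) = -1/14 (x(M, t) = -22/308 = -22*1/308 = -1/14)
x(462, q(J(-1, -2))) + L(-477, -583) = -1/14 - 583 = -8163/14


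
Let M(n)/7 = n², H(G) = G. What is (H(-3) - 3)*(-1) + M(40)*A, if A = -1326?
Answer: -14851194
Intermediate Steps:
M(n) = 7*n²
(H(-3) - 3)*(-1) + M(40)*A = (-3 - 3)*(-1) + (7*40²)*(-1326) = -6*(-1) + (7*1600)*(-1326) = 6 + 11200*(-1326) = 6 - 14851200 = -14851194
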